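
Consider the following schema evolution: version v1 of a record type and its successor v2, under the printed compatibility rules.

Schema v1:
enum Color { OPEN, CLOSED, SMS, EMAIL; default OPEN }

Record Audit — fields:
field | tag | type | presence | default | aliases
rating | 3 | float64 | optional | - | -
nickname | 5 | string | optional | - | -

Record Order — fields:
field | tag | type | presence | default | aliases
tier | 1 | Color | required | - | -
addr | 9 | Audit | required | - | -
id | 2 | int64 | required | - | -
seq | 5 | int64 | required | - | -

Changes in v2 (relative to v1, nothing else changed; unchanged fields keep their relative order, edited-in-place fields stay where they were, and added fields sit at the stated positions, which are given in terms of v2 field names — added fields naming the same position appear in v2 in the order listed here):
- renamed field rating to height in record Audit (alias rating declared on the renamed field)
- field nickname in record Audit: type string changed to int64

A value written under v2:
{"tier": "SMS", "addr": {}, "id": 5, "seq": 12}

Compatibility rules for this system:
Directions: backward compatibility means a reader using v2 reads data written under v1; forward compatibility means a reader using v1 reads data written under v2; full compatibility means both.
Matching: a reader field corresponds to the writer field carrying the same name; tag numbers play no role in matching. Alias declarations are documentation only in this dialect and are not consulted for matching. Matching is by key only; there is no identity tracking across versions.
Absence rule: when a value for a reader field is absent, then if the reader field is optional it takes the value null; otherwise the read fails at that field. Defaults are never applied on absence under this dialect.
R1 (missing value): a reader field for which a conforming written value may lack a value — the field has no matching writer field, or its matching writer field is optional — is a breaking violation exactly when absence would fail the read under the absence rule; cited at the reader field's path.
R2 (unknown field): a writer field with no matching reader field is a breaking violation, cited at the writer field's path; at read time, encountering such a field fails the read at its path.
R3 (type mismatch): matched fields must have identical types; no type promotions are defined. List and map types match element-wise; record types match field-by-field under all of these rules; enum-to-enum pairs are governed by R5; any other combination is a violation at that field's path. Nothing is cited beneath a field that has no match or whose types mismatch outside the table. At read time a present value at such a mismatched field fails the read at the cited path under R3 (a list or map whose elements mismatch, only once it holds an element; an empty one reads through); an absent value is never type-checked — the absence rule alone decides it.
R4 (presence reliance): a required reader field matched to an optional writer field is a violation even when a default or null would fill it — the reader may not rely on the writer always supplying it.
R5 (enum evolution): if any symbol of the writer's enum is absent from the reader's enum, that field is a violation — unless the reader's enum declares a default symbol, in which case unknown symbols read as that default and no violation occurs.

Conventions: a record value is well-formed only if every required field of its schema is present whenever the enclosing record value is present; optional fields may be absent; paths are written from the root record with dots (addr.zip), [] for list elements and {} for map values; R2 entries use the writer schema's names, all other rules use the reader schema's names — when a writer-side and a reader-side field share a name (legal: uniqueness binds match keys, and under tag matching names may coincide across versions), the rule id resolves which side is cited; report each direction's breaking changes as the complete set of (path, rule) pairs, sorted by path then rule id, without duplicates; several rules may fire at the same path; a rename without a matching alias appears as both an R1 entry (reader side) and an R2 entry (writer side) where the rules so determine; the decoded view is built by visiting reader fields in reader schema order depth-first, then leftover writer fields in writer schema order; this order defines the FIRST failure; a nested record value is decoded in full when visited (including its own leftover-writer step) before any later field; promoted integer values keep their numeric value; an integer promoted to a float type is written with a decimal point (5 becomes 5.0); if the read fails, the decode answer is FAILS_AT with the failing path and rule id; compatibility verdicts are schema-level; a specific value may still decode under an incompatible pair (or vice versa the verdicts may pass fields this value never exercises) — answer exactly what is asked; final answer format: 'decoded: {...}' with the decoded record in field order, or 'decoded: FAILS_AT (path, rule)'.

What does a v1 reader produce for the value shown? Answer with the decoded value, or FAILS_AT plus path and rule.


decoded: {"tier": "SMS", "addr": {"rating": null, "nickname": null}, "id": 5, "seq": 12}

arrows below run writer -> reader for Order
migrating the Order value to v1:
  tier := "SMS"
  addr.rating := null (not supplied -> null)
  addr.nickname := null (not supplied -> null)
  id := 5
  seq := 12
  => decoded: {"tier": "SMS", "addr": {"rating": null, "nickname": null}, "id": 5, "seq": 12}
the rest of the Order diff is inert for this question:
  renamed field rating to height in record Audit (alias rating declared on the renamed field) -> shifts the Order verdicts, not this decode
  field nickname in record Audit: type string changed to int64 -> shifts the Order verdicts, not this decode


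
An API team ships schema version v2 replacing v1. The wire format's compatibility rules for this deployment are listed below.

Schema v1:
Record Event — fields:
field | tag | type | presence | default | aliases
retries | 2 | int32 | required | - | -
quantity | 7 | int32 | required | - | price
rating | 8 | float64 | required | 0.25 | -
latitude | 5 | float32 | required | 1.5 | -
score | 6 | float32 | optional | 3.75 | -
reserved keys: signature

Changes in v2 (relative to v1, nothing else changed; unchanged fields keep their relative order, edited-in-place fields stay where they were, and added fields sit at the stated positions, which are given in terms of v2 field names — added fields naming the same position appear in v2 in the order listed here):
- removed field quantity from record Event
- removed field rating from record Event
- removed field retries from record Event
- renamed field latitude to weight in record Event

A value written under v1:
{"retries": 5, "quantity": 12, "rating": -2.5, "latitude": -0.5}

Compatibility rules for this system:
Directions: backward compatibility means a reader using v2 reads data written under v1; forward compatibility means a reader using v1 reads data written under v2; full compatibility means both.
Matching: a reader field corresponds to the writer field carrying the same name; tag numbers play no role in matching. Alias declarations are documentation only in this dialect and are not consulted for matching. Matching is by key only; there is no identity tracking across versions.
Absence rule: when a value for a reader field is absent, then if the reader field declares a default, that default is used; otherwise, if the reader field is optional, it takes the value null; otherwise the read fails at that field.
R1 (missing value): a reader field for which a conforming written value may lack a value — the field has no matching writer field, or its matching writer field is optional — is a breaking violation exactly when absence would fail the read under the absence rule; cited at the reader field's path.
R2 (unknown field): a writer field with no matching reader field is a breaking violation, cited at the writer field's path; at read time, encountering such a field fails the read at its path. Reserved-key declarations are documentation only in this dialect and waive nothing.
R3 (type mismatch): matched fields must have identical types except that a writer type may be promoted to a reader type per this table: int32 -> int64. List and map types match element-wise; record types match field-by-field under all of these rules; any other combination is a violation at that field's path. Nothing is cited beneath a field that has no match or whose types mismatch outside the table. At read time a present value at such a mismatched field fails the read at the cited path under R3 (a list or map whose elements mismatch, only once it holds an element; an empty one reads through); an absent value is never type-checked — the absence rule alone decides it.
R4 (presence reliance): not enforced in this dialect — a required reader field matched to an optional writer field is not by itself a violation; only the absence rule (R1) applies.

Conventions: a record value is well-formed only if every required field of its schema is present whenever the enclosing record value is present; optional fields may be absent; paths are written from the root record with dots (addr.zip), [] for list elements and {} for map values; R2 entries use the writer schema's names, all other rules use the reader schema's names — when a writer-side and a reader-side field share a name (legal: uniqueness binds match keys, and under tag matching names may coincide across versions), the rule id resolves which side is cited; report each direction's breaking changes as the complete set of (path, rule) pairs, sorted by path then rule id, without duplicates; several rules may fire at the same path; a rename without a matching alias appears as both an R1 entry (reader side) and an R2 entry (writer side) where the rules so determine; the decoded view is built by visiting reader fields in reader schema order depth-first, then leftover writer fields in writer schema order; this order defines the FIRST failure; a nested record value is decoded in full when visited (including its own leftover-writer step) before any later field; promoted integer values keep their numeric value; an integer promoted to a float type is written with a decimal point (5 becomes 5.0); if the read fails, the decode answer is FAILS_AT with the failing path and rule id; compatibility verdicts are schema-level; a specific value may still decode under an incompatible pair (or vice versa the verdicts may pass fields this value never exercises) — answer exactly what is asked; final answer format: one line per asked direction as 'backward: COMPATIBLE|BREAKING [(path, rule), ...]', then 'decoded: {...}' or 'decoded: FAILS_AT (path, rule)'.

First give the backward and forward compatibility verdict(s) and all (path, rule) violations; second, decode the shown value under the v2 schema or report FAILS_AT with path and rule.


backward: BREAKING [(latitude, R2), (quantity, R2), (rating, R2), (retries, R2)]; forward: BREAKING [(quantity, R1), (retries, R1), (weight, R2)]; decoded: FAILS_AT (retries, R2)

arrows below run writer -> reader for Event
checking backward for Event: reader v2 against writer v1:
  weight: no writer-side match
  score: paired with writer score (float32 -> float32; writer optional)
  writer retries: unknown to reader
  writer quantity: unknown to reader
  writer rating: unknown to reader
  writer latitude: unknown to reader
  rule R2 violated at latitude
  rule R2 violated at quantity
  rule R2 violated at rating
  rule R2 violated at retries
  backward on Event therefore BREAKING (4)
checking forward for Event: reader v1 against writer v2:
  retries: no writer-side match
  quantity: no writer-side match
  rating: no writer-side match
  latitude: no writer-side match
  score: paired with writer score (float32 -> float32; writer optional)
  writer weight: unknown to reader
  rule R1 violated at quantity
  rule R1 violated at retries
  rule R2 violated at weight
  forward on Event therefore BREAKING (3)
decode (reader v2):
  weight := 1.5 (absent -> default)
  score := 3.75 (absent -> default)
  read fails at retries under R2 (unknown field)
  => FAILS_AT (retries, R2)


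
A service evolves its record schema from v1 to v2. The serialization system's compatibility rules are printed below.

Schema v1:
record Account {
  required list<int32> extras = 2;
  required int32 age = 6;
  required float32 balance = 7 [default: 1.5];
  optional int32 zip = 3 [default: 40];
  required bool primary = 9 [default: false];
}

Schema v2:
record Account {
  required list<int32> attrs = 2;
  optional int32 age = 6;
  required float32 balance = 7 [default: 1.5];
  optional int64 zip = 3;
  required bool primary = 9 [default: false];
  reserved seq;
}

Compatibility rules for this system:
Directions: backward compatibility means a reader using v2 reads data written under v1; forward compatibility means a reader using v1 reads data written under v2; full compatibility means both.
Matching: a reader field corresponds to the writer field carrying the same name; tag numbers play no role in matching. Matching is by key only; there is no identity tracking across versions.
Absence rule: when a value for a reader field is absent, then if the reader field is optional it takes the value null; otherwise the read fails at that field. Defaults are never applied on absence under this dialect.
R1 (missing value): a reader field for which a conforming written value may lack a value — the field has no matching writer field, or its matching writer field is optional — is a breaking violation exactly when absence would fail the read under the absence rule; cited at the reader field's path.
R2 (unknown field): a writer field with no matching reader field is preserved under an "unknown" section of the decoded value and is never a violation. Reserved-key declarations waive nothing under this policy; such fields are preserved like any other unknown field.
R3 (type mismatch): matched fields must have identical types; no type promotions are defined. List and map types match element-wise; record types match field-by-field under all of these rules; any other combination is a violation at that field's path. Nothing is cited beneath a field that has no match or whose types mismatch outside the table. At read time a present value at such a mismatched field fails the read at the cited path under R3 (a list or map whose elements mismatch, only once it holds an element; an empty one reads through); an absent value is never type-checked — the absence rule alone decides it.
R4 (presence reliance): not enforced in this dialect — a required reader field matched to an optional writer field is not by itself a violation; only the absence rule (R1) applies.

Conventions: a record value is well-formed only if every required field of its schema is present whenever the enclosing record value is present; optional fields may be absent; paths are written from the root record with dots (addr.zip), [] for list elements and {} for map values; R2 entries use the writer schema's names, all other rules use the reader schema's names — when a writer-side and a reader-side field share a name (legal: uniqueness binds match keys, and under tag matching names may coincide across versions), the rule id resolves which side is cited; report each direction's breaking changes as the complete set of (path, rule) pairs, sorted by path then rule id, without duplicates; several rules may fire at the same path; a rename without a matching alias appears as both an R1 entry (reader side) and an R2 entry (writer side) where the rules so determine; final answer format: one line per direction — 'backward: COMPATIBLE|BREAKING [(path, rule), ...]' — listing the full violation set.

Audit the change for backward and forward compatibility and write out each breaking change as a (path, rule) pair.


the writer's type comes first in each Account pair
checking backward for Account: reader v2 against writer v1:
  attrs: no writer-side match
  age <- age (int32 -> int32, writer required)
  balance <- balance (float32 -> float32, writer required)
  zip <- zip (int32 -> int64, writer optional)
  primary <- primary (bool -> bool, writer required)
  writer extras: unknown to reader
  R1 fires at attrs
  R3 fires at zip
  => backward verdict for Account: BREAKING, 2 violation(s)
checking forward for Account: reader v1 against writer v2:
  extras: no writer-side match
  age <- age (int32 -> int32, writer optional)
  balance <- balance (float32 -> float32, writer required)
  zip <- zip (int64 -> int32, writer optional)
  primary <- primary (bool -> bool, writer required)
  writer attrs: unknown to reader
  R1 fires at age
  R1 fires at extras
  R3 fires at zip
  => forward verdict for Account: BREAKING, 3 violation(s)

backward: BREAKING [(attrs, R1), (zip, R3)]; forward: BREAKING [(age, R1), (extras, R1), (zip, R3)]


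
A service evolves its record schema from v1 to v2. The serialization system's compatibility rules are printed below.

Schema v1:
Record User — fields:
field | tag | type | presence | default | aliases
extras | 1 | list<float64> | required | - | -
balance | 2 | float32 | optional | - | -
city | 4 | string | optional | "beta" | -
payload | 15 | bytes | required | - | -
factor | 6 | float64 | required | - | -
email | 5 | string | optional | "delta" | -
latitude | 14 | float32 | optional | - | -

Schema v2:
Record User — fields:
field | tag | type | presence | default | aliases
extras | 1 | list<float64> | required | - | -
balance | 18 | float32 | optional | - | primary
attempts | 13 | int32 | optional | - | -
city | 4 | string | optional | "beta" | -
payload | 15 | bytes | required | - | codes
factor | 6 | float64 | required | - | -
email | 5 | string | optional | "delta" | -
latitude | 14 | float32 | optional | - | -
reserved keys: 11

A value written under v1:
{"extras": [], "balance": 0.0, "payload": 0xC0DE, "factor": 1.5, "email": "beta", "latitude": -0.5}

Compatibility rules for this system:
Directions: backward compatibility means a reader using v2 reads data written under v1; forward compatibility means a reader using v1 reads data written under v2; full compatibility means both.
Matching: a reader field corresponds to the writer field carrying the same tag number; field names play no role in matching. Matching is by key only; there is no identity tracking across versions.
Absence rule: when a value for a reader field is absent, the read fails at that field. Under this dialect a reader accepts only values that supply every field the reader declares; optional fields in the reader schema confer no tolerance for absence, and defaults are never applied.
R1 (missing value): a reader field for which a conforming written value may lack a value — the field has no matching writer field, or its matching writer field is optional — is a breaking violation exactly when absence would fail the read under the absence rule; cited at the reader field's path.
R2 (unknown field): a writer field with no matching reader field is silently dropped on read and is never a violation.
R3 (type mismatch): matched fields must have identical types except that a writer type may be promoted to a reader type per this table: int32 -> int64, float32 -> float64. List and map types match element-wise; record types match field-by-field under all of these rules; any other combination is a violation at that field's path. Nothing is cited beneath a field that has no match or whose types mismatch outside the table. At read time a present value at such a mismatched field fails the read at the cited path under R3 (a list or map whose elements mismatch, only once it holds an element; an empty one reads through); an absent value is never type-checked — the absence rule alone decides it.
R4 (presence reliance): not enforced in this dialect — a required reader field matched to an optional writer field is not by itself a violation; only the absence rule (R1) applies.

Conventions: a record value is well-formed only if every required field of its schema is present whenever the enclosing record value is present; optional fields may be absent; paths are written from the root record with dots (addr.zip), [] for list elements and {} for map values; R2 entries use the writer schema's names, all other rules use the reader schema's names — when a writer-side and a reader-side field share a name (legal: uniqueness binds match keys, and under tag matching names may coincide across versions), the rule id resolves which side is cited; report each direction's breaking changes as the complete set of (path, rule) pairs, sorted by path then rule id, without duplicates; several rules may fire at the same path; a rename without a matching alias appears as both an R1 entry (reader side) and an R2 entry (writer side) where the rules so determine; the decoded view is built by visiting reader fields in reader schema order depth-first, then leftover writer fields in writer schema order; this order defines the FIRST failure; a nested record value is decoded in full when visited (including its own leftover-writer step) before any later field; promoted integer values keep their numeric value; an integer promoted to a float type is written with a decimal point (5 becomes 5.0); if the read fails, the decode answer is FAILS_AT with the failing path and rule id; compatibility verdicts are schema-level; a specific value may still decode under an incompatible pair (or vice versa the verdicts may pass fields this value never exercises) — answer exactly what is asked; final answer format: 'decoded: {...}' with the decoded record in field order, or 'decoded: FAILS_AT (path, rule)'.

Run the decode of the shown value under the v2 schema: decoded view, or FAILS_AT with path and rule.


decoded: FAILS_AT (balance, R1)

in User below, arrows point writer -> reader
migrating the User value to v2:
  extras := []
  read fails at balance under R1 (no fill)
  => FAILS_AT (balance, R1)
checking off the User differences that do not matter here:
  added field attempts to record User: optional int32, tag 13 (in v2 it sits immediately before city) -> affects the rule determinations only; this particular User value decodes identically


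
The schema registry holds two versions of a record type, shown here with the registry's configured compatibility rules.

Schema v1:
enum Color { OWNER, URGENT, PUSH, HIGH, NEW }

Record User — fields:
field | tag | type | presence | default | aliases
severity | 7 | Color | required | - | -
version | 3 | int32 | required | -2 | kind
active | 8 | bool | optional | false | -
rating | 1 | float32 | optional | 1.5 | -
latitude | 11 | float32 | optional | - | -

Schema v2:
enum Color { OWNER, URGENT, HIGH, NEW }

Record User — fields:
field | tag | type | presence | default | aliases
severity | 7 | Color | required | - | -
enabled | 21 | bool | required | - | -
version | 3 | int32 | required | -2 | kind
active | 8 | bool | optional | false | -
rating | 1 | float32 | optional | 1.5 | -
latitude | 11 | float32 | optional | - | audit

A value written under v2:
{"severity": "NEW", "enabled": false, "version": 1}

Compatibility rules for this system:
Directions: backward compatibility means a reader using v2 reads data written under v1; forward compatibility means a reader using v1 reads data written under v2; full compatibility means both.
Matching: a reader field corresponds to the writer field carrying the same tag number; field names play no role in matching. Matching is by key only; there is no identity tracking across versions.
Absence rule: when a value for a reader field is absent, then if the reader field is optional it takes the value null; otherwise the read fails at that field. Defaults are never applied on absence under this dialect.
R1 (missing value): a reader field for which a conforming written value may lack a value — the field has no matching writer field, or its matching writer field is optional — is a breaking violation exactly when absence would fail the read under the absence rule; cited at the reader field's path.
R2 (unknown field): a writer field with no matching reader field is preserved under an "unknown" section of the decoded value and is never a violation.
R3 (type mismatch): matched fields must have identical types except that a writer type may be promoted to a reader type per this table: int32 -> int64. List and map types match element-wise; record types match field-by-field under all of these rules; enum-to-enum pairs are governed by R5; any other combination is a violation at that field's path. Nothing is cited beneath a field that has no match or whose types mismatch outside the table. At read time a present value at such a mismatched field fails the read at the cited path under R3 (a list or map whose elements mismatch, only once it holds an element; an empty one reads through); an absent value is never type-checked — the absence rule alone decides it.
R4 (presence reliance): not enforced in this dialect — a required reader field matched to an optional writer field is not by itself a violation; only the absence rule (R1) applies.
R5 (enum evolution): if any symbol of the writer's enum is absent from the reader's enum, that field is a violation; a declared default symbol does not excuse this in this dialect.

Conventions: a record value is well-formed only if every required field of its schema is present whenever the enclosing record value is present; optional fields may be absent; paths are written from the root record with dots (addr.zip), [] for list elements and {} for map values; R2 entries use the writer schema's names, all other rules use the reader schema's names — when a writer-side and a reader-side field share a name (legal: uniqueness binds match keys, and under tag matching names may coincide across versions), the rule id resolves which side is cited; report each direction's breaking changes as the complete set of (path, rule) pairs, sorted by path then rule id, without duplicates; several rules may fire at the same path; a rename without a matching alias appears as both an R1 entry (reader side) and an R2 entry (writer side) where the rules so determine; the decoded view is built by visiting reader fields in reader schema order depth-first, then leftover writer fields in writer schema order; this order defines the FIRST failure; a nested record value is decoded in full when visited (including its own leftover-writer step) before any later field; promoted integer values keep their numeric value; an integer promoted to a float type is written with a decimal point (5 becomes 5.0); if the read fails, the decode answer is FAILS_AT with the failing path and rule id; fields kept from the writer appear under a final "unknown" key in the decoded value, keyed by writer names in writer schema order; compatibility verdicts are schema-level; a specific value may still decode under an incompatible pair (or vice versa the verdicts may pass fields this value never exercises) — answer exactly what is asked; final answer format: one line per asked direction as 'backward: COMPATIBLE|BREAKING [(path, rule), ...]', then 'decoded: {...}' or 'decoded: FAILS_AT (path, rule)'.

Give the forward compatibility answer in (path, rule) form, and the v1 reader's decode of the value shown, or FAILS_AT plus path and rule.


in User below, arrows point writer -> reader
checking forward for User: reader v1 against writer v2:
  Color -> Color, writer required: severity aligns to severity
  int32 -> int32, writer required: version aligns to version
  bool -> bool, writer optional: active aligns to active
  float32 -> float32, writer optional: rating aligns to rating
  float32 -> float32, writer optional: latitude aligns to latitude
  writer field enabled has no reader counterpart
  => forward verdict for User: COMPATIBLE, no violations
decode (reader v1):
  severity := "NEW"
  version := 1
  active := null (absent, optional -> null)
  rating := null (absent, optional -> null)
  latitude := null (absent, optional -> null)
  writer enabled: kept under "unknown"
  => decoded: {"severity": "NEW", "version": 1, "active": null, "rating": null, "latitude": null, "unknown": {"enabled": false}}
diffs on User not affecting the asked answer:
  enum Color (field severity in record User): symbol PUSH removed -> affects backward compatibility only, which is not asked

forward: COMPATIBLE []; decoded: {"severity": "NEW", "version": 1, "active": null, "rating": null, "latitude": null, "unknown": {"enabled": false}}


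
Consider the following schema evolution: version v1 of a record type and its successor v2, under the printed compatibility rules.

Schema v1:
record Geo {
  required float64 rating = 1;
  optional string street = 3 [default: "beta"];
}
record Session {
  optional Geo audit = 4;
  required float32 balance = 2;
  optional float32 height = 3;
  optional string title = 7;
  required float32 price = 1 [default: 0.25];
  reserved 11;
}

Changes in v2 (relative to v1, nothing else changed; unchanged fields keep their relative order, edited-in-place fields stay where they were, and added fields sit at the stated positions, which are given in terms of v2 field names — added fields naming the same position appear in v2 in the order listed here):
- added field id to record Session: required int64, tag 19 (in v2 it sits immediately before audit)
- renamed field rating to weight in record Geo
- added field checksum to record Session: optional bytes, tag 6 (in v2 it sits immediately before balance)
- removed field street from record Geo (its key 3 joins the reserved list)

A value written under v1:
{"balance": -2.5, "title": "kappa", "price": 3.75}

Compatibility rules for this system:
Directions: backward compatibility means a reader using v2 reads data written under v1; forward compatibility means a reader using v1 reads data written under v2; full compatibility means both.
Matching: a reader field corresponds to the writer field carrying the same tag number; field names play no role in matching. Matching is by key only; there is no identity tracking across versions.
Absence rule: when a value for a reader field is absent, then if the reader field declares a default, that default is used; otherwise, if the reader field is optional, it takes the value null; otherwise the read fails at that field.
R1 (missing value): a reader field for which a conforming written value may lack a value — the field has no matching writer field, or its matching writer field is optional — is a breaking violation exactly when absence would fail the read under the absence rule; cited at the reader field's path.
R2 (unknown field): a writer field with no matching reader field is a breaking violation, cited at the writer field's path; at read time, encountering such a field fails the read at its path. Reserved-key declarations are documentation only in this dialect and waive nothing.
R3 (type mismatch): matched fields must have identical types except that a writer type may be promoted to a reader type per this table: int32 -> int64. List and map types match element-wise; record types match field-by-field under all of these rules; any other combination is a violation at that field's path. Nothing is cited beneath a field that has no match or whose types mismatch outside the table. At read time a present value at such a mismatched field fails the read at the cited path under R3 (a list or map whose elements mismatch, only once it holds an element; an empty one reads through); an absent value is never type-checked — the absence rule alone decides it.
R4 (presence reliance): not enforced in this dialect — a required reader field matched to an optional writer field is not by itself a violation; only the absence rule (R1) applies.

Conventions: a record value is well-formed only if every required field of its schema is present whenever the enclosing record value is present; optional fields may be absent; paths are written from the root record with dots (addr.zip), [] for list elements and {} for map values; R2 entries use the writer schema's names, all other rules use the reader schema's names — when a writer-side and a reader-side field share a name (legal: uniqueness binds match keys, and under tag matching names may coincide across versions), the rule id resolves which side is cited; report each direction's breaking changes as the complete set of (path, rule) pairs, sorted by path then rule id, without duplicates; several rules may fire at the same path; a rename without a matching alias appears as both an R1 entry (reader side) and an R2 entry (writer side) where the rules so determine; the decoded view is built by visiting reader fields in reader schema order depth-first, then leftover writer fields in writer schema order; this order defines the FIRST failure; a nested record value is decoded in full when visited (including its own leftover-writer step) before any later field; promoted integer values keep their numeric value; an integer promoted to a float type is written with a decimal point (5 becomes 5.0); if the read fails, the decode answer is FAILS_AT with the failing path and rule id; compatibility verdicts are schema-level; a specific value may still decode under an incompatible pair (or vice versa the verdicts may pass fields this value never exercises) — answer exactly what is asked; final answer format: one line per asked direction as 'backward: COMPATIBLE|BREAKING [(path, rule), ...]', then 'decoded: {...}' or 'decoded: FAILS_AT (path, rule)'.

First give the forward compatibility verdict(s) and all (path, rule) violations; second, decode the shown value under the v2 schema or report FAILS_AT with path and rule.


forward: BREAKING [(checksum, R2), (id, R2)]; decoded: FAILS_AT (id, R1)

each type pair in Session: writer, then reader
checking forward for Session: reader v1 against writer v2:
  audit <- audit (Geo -> Geo, writer optional)
  balance <- balance (float32 -> float32, writer required)
  height <- height (float32 -> float32, writer optional)
  title <- title (string -> string, writer optional)
  price <- price (float32 -> float32, writer required)
  writer id: unknown to reader
  writer checksum: unknown to reader
  audit.rating <- audit.weight (float64 -> float64, writer required)
  audit.street has no writer counterpart
  R2 fires at checksum
  R2 fires at id
  => 2 violation(s): forward is BREAKING for Session
decode (reader v2):
  read fails at id under R1 (no fill)
  => FAILS_AT (id, R1)
the rest of the Session diff is inert for this question:
  renamed field rating to weight in record Geo -> inert for the asked Session verdict: nothing fires
  removed field street from record Geo (its key 3 joins the reserved list) -> fires only in the backward direction of Session, which is not asked here


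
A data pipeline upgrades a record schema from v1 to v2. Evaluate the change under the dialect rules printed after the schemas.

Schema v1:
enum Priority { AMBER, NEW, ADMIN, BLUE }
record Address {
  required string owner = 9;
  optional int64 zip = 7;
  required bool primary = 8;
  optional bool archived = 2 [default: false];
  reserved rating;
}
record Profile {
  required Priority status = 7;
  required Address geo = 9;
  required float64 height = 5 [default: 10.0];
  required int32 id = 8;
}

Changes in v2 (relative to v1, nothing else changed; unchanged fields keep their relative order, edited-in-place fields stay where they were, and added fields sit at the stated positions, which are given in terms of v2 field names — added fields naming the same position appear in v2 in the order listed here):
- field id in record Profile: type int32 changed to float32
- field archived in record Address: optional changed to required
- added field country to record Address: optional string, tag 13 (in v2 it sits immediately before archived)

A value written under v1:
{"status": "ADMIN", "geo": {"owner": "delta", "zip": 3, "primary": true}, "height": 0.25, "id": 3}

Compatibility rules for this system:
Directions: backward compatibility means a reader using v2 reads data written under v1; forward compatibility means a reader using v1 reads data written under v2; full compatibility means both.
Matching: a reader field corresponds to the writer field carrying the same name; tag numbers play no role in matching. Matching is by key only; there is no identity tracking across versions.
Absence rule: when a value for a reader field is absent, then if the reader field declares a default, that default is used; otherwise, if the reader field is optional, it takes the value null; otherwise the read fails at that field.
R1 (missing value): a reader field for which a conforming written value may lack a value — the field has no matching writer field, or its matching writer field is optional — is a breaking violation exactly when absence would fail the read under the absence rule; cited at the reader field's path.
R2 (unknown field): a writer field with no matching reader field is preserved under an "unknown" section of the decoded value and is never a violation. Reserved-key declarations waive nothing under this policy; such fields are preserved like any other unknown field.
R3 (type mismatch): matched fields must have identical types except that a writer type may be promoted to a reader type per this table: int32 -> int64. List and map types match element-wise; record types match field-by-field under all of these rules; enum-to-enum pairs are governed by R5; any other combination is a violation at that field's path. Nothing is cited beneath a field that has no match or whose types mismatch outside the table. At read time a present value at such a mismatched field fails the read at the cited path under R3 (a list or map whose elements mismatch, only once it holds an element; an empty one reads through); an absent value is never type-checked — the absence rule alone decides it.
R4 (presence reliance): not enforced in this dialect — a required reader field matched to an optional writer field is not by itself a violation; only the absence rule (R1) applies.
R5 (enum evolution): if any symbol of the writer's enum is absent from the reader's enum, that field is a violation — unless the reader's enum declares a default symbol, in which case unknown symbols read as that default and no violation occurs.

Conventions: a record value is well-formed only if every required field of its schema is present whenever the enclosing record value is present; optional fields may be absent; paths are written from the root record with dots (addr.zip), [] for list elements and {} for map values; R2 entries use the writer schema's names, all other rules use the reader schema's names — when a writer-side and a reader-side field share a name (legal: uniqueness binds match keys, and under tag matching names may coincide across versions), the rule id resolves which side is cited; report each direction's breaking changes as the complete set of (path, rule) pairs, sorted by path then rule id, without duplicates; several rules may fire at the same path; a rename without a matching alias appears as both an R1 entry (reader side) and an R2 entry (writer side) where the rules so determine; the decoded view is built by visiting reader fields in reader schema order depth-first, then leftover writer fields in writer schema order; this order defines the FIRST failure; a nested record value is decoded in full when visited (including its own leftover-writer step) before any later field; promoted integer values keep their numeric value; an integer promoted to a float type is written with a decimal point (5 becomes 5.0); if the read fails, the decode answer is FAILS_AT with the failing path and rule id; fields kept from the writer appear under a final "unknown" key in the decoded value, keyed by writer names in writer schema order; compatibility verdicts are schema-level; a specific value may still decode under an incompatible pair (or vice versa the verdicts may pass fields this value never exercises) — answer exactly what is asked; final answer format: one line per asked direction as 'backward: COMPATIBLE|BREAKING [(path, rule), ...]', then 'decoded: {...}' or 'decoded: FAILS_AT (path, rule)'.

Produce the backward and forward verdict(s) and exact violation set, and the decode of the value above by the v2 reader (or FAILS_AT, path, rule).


arrows below run writer -> reader for Profile
backward analysis of Profile with v2 as reader and v1 as writer:
  status: Priority -> Priority, writer required; from status
  geo: Address -> Address, writer required; from geo
  height: float64 -> float64, writer required; from height
  id: int32 -> float32, writer required; from id
  geo.owner: string -> string, writer required; from geo.owner
  geo.zip: int64 -> int64, writer optional; from geo.zip
  geo.primary: bool -> bool, writer required; from geo.primary
  geo.country: no writer-side match
  geo.archived: bool -> bool, writer optional; from geo.archived
  rule R3 violated at id
  => backward: BREAKING (1)
forward analysis of Profile with v1 as reader and v2 as writer:
  status: Priority -> Priority, writer required; from status
  geo: Address -> Address, writer required; from geo
  height: float64 -> float64, writer required; from height
  id: float32 -> int32, writer required; from id
  geo.owner: string -> string, writer required; from geo.owner
  geo.zip: int64 -> int64, writer optional; from geo.zip
  geo.primary: bool -> bool, writer required; from geo.primary
  geo.archived: bool -> bool, writer required; from geo.archived
  writer geo.country: unknown to reader
  rule R3 violated at id
  => forward: BREAKING (1)
migrating the Profile value to v2:
  status := "ADMIN"
  geo.owner := "delta"
  geo.zip := 3
  geo.primary := true
  geo.country := null (absent, optional -> null)
  geo.archived := false (absent -> default)
  height := 0.25
  read fails at id under R3
  => FAILS_AT (id, R3)

backward: BREAKING [(id, R3)]; forward: BREAKING [(id, R3)]; decoded: FAILS_AT (id, R3)
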